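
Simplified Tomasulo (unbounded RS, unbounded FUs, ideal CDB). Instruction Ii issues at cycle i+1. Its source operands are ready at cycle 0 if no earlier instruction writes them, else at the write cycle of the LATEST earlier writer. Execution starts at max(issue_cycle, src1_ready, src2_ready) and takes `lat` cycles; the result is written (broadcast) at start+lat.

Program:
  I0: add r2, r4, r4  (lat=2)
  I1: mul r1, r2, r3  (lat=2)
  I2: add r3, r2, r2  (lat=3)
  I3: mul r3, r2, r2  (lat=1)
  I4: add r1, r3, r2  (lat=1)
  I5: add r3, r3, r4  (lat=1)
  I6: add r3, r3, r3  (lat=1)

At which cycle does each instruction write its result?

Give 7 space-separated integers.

Answer: 3 5 6 5 6 7 8

Derivation:
I0 add r2: issue@1 deps=(None,None) exec_start@1 write@3
I1 mul r1: issue@2 deps=(0,None) exec_start@3 write@5
I2 add r3: issue@3 deps=(0,0) exec_start@3 write@6
I3 mul r3: issue@4 deps=(0,0) exec_start@4 write@5
I4 add r1: issue@5 deps=(3,0) exec_start@5 write@6
I5 add r3: issue@6 deps=(3,None) exec_start@6 write@7
I6 add r3: issue@7 deps=(5,5) exec_start@7 write@8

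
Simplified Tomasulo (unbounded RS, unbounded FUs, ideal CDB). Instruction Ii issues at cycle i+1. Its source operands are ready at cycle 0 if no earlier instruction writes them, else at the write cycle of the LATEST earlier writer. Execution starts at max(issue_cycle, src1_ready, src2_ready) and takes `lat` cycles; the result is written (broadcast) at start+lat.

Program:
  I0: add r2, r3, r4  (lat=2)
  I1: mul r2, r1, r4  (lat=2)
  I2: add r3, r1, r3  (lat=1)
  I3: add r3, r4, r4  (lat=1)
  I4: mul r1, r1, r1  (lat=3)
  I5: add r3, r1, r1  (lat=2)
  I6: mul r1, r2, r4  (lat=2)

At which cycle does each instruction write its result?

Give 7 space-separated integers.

Answer: 3 4 4 5 8 10 9

Derivation:
I0 add r2: issue@1 deps=(None,None) exec_start@1 write@3
I1 mul r2: issue@2 deps=(None,None) exec_start@2 write@4
I2 add r3: issue@3 deps=(None,None) exec_start@3 write@4
I3 add r3: issue@4 deps=(None,None) exec_start@4 write@5
I4 mul r1: issue@5 deps=(None,None) exec_start@5 write@8
I5 add r3: issue@6 deps=(4,4) exec_start@8 write@10
I6 mul r1: issue@7 deps=(1,None) exec_start@7 write@9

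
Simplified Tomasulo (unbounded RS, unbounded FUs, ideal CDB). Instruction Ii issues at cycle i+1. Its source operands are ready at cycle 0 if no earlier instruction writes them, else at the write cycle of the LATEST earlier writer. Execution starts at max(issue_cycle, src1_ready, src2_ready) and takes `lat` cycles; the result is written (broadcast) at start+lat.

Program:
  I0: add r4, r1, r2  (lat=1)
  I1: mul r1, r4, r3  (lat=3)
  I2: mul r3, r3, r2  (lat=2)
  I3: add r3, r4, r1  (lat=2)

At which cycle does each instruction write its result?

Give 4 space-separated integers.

I0 add r4: issue@1 deps=(None,None) exec_start@1 write@2
I1 mul r1: issue@2 deps=(0,None) exec_start@2 write@5
I2 mul r3: issue@3 deps=(None,None) exec_start@3 write@5
I3 add r3: issue@4 deps=(0,1) exec_start@5 write@7

Answer: 2 5 5 7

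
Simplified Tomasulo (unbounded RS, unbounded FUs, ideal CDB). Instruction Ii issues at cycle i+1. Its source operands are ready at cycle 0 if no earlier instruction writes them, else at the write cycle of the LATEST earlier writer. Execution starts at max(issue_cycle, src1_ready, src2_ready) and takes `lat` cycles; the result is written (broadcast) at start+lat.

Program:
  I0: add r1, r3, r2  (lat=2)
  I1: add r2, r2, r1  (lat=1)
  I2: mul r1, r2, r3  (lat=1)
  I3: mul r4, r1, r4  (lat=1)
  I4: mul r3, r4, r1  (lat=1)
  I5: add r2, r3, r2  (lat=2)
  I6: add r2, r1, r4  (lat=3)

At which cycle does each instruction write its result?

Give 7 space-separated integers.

I0 add r1: issue@1 deps=(None,None) exec_start@1 write@3
I1 add r2: issue@2 deps=(None,0) exec_start@3 write@4
I2 mul r1: issue@3 deps=(1,None) exec_start@4 write@5
I3 mul r4: issue@4 deps=(2,None) exec_start@5 write@6
I4 mul r3: issue@5 deps=(3,2) exec_start@6 write@7
I5 add r2: issue@6 deps=(4,1) exec_start@7 write@9
I6 add r2: issue@7 deps=(2,3) exec_start@7 write@10

Answer: 3 4 5 6 7 9 10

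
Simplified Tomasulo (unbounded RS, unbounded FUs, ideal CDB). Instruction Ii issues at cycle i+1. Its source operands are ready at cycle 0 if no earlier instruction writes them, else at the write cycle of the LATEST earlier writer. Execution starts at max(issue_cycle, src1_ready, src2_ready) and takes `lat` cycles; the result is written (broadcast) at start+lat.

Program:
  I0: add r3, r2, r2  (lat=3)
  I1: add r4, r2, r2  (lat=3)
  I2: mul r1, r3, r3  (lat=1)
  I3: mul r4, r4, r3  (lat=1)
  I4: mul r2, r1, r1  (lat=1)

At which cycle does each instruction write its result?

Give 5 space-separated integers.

Answer: 4 5 5 6 6

Derivation:
I0 add r3: issue@1 deps=(None,None) exec_start@1 write@4
I1 add r4: issue@2 deps=(None,None) exec_start@2 write@5
I2 mul r1: issue@3 deps=(0,0) exec_start@4 write@5
I3 mul r4: issue@4 deps=(1,0) exec_start@5 write@6
I4 mul r2: issue@5 deps=(2,2) exec_start@5 write@6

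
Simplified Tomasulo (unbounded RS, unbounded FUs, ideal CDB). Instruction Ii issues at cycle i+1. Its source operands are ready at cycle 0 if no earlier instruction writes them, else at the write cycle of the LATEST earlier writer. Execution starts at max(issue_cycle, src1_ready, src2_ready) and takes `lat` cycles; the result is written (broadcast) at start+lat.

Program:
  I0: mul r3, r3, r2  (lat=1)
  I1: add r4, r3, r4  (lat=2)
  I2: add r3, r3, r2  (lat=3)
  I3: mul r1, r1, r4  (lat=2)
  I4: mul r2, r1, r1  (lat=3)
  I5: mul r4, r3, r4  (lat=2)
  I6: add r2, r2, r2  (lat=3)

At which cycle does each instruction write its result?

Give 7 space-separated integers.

I0 mul r3: issue@1 deps=(None,None) exec_start@1 write@2
I1 add r4: issue@2 deps=(0,None) exec_start@2 write@4
I2 add r3: issue@3 deps=(0,None) exec_start@3 write@6
I3 mul r1: issue@4 deps=(None,1) exec_start@4 write@6
I4 mul r2: issue@5 deps=(3,3) exec_start@6 write@9
I5 mul r4: issue@6 deps=(2,1) exec_start@6 write@8
I6 add r2: issue@7 deps=(4,4) exec_start@9 write@12

Answer: 2 4 6 6 9 8 12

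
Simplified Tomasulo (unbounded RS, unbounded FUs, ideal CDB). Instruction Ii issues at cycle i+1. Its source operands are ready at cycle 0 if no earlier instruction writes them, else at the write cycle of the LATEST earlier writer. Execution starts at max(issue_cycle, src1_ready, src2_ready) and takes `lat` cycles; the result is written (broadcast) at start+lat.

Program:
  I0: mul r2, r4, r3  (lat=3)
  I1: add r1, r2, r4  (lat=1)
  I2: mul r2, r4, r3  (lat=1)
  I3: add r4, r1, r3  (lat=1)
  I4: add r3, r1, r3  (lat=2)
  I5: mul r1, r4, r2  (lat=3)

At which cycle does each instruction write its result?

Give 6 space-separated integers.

Answer: 4 5 4 6 7 9

Derivation:
I0 mul r2: issue@1 deps=(None,None) exec_start@1 write@4
I1 add r1: issue@2 deps=(0,None) exec_start@4 write@5
I2 mul r2: issue@3 deps=(None,None) exec_start@3 write@4
I3 add r4: issue@4 deps=(1,None) exec_start@5 write@6
I4 add r3: issue@5 deps=(1,None) exec_start@5 write@7
I5 mul r1: issue@6 deps=(3,2) exec_start@6 write@9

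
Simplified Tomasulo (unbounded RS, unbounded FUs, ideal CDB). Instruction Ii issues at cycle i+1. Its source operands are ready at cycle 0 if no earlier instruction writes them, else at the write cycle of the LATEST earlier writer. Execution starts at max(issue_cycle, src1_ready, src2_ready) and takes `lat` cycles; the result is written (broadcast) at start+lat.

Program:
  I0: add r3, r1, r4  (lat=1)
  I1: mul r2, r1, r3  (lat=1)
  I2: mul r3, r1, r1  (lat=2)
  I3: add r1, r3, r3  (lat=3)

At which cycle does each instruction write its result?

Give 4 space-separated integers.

Answer: 2 3 5 8

Derivation:
I0 add r3: issue@1 deps=(None,None) exec_start@1 write@2
I1 mul r2: issue@2 deps=(None,0) exec_start@2 write@3
I2 mul r3: issue@3 deps=(None,None) exec_start@3 write@5
I3 add r1: issue@4 deps=(2,2) exec_start@5 write@8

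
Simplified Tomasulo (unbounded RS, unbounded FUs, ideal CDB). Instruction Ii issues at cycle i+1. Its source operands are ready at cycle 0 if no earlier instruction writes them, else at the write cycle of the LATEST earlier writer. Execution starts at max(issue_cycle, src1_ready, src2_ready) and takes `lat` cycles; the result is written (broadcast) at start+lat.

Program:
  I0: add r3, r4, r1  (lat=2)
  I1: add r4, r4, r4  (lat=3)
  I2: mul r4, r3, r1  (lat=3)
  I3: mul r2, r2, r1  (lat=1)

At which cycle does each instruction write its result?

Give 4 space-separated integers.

I0 add r3: issue@1 deps=(None,None) exec_start@1 write@3
I1 add r4: issue@2 deps=(None,None) exec_start@2 write@5
I2 mul r4: issue@3 deps=(0,None) exec_start@3 write@6
I3 mul r2: issue@4 deps=(None,None) exec_start@4 write@5

Answer: 3 5 6 5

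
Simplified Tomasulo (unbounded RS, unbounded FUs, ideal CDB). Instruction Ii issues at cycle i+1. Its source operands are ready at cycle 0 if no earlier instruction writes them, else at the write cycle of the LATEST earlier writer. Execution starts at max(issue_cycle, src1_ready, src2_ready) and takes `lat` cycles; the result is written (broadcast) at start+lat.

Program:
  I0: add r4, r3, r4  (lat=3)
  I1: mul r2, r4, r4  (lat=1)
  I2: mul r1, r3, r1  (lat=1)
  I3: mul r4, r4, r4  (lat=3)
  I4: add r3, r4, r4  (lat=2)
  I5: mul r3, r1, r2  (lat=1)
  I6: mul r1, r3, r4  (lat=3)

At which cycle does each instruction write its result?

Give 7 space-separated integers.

I0 add r4: issue@1 deps=(None,None) exec_start@1 write@4
I1 mul r2: issue@2 deps=(0,0) exec_start@4 write@5
I2 mul r1: issue@3 deps=(None,None) exec_start@3 write@4
I3 mul r4: issue@4 deps=(0,0) exec_start@4 write@7
I4 add r3: issue@5 deps=(3,3) exec_start@7 write@9
I5 mul r3: issue@6 deps=(2,1) exec_start@6 write@7
I6 mul r1: issue@7 deps=(5,3) exec_start@7 write@10

Answer: 4 5 4 7 9 7 10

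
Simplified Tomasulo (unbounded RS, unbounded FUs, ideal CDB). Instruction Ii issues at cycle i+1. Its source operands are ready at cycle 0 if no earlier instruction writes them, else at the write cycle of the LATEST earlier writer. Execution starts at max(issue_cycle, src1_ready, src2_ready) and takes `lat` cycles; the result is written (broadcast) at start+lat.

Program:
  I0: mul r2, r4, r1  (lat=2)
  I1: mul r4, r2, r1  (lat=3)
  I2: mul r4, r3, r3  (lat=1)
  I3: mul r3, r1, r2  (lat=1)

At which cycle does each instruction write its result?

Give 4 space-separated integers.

I0 mul r2: issue@1 deps=(None,None) exec_start@1 write@3
I1 mul r4: issue@2 deps=(0,None) exec_start@3 write@6
I2 mul r4: issue@3 deps=(None,None) exec_start@3 write@4
I3 mul r3: issue@4 deps=(None,0) exec_start@4 write@5

Answer: 3 6 4 5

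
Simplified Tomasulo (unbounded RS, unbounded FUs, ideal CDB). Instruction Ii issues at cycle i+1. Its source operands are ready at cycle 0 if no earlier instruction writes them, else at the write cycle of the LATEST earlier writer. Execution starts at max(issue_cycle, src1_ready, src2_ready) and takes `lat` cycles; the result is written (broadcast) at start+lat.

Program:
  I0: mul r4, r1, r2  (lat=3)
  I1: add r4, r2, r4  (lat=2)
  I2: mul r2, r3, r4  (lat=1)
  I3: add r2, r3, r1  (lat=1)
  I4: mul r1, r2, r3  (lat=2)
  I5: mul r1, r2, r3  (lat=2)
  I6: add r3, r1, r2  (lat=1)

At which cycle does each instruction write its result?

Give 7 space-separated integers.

I0 mul r4: issue@1 deps=(None,None) exec_start@1 write@4
I1 add r4: issue@2 deps=(None,0) exec_start@4 write@6
I2 mul r2: issue@3 deps=(None,1) exec_start@6 write@7
I3 add r2: issue@4 deps=(None,None) exec_start@4 write@5
I4 mul r1: issue@5 deps=(3,None) exec_start@5 write@7
I5 mul r1: issue@6 deps=(3,None) exec_start@6 write@8
I6 add r3: issue@7 deps=(5,3) exec_start@8 write@9

Answer: 4 6 7 5 7 8 9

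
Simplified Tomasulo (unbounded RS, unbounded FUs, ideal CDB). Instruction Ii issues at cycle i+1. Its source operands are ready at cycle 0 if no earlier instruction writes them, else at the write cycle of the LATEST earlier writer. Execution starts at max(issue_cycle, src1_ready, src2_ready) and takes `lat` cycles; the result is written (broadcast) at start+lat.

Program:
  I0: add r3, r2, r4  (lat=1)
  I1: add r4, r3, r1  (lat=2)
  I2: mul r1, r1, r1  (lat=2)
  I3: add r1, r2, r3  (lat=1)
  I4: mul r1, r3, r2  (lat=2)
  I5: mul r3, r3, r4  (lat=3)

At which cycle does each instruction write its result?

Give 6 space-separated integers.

Answer: 2 4 5 5 7 9

Derivation:
I0 add r3: issue@1 deps=(None,None) exec_start@1 write@2
I1 add r4: issue@2 deps=(0,None) exec_start@2 write@4
I2 mul r1: issue@3 deps=(None,None) exec_start@3 write@5
I3 add r1: issue@4 deps=(None,0) exec_start@4 write@5
I4 mul r1: issue@5 deps=(0,None) exec_start@5 write@7
I5 mul r3: issue@6 deps=(0,1) exec_start@6 write@9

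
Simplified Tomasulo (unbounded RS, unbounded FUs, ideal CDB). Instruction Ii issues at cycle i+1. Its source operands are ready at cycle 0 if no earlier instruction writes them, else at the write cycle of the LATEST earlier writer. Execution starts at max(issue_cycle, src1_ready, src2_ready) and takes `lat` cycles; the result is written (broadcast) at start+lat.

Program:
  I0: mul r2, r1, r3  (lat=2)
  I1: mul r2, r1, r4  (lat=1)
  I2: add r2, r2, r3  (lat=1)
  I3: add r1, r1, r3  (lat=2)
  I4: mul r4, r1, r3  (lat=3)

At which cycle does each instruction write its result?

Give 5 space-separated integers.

Answer: 3 3 4 6 9

Derivation:
I0 mul r2: issue@1 deps=(None,None) exec_start@1 write@3
I1 mul r2: issue@2 deps=(None,None) exec_start@2 write@3
I2 add r2: issue@3 deps=(1,None) exec_start@3 write@4
I3 add r1: issue@4 deps=(None,None) exec_start@4 write@6
I4 mul r4: issue@5 deps=(3,None) exec_start@6 write@9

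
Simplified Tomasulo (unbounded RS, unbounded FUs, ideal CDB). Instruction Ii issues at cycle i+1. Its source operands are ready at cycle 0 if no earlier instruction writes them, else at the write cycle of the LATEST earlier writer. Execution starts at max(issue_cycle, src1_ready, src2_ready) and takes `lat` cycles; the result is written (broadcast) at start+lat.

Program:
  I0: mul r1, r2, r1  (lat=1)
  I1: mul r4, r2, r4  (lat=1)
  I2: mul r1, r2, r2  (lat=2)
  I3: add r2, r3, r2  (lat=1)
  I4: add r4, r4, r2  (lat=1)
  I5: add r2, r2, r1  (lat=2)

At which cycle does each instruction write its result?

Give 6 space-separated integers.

Answer: 2 3 5 5 6 8

Derivation:
I0 mul r1: issue@1 deps=(None,None) exec_start@1 write@2
I1 mul r4: issue@2 deps=(None,None) exec_start@2 write@3
I2 mul r1: issue@3 deps=(None,None) exec_start@3 write@5
I3 add r2: issue@4 deps=(None,None) exec_start@4 write@5
I4 add r4: issue@5 deps=(1,3) exec_start@5 write@6
I5 add r2: issue@6 deps=(3,2) exec_start@6 write@8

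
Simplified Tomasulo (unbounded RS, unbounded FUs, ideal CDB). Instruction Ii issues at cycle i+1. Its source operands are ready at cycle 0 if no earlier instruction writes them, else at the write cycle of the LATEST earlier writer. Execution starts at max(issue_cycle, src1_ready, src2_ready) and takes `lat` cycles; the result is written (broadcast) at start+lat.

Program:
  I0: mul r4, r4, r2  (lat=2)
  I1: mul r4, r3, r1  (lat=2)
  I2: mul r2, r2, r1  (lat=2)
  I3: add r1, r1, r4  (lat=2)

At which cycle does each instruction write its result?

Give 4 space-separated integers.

Answer: 3 4 5 6

Derivation:
I0 mul r4: issue@1 deps=(None,None) exec_start@1 write@3
I1 mul r4: issue@2 deps=(None,None) exec_start@2 write@4
I2 mul r2: issue@3 deps=(None,None) exec_start@3 write@5
I3 add r1: issue@4 deps=(None,1) exec_start@4 write@6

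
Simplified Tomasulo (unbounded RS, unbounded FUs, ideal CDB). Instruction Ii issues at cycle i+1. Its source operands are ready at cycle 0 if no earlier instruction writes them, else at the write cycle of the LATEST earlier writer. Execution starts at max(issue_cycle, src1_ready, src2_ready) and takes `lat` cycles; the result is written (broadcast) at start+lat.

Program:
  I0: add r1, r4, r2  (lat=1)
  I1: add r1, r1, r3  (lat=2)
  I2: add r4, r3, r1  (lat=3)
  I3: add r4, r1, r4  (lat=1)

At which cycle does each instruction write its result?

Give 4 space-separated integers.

Answer: 2 4 7 8

Derivation:
I0 add r1: issue@1 deps=(None,None) exec_start@1 write@2
I1 add r1: issue@2 deps=(0,None) exec_start@2 write@4
I2 add r4: issue@3 deps=(None,1) exec_start@4 write@7
I3 add r4: issue@4 deps=(1,2) exec_start@7 write@8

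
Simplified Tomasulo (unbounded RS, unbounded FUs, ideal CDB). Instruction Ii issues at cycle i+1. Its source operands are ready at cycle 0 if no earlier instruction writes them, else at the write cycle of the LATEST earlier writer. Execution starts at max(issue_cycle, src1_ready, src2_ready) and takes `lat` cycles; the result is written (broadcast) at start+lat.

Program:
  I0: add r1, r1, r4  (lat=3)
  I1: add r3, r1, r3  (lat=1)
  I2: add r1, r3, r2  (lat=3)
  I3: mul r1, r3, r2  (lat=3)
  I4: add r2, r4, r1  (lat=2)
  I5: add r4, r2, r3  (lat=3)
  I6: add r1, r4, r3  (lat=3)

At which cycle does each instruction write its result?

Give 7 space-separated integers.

Answer: 4 5 8 8 10 13 16

Derivation:
I0 add r1: issue@1 deps=(None,None) exec_start@1 write@4
I1 add r3: issue@2 deps=(0,None) exec_start@4 write@5
I2 add r1: issue@3 deps=(1,None) exec_start@5 write@8
I3 mul r1: issue@4 deps=(1,None) exec_start@5 write@8
I4 add r2: issue@5 deps=(None,3) exec_start@8 write@10
I5 add r4: issue@6 deps=(4,1) exec_start@10 write@13
I6 add r1: issue@7 deps=(5,1) exec_start@13 write@16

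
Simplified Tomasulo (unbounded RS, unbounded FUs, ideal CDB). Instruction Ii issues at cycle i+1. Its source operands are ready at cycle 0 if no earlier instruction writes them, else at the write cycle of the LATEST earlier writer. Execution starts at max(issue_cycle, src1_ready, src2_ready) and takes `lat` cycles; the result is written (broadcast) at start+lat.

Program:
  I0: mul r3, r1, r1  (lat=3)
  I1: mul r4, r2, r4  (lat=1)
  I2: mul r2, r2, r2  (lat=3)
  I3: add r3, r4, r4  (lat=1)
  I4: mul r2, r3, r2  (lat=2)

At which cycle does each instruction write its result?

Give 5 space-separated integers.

I0 mul r3: issue@1 deps=(None,None) exec_start@1 write@4
I1 mul r4: issue@2 deps=(None,None) exec_start@2 write@3
I2 mul r2: issue@3 deps=(None,None) exec_start@3 write@6
I3 add r3: issue@4 deps=(1,1) exec_start@4 write@5
I4 mul r2: issue@5 deps=(3,2) exec_start@6 write@8

Answer: 4 3 6 5 8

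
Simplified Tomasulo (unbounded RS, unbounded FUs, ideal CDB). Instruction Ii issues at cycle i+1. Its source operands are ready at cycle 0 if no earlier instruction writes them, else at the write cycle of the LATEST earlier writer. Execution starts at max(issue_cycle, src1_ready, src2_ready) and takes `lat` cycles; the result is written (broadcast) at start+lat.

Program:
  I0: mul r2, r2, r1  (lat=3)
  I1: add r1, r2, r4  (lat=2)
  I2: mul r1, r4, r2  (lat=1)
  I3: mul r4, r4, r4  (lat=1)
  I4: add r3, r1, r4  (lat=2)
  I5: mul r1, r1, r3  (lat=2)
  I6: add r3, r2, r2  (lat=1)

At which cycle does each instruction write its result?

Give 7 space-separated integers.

I0 mul r2: issue@1 deps=(None,None) exec_start@1 write@4
I1 add r1: issue@2 deps=(0,None) exec_start@4 write@6
I2 mul r1: issue@3 deps=(None,0) exec_start@4 write@5
I3 mul r4: issue@4 deps=(None,None) exec_start@4 write@5
I4 add r3: issue@5 deps=(2,3) exec_start@5 write@7
I5 mul r1: issue@6 deps=(2,4) exec_start@7 write@9
I6 add r3: issue@7 deps=(0,0) exec_start@7 write@8

Answer: 4 6 5 5 7 9 8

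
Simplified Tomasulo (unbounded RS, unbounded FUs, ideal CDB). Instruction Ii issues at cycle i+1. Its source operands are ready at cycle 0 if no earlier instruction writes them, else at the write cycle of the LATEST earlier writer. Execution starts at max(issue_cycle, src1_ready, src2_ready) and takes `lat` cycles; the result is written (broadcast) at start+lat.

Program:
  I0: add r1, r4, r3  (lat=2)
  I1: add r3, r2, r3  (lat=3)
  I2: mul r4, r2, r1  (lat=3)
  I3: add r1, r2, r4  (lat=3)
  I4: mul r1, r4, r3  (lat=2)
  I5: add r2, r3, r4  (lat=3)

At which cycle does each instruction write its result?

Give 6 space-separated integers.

I0 add r1: issue@1 deps=(None,None) exec_start@1 write@3
I1 add r3: issue@2 deps=(None,None) exec_start@2 write@5
I2 mul r4: issue@3 deps=(None,0) exec_start@3 write@6
I3 add r1: issue@4 deps=(None,2) exec_start@6 write@9
I4 mul r1: issue@5 deps=(2,1) exec_start@6 write@8
I5 add r2: issue@6 deps=(1,2) exec_start@6 write@9

Answer: 3 5 6 9 8 9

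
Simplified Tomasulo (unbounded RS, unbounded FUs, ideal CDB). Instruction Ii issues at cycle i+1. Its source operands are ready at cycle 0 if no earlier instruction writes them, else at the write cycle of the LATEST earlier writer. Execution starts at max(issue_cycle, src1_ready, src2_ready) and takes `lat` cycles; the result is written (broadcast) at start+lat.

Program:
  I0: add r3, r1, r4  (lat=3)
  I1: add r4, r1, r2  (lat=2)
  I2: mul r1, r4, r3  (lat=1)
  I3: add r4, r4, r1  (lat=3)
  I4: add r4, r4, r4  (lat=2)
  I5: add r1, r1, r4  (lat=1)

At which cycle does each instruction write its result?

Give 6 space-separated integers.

I0 add r3: issue@1 deps=(None,None) exec_start@1 write@4
I1 add r4: issue@2 deps=(None,None) exec_start@2 write@4
I2 mul r1: issue@3 deps=(1,0) exec_start@4 write@5
I3 add r4: issue@4 deps=(1,2) exec_start@5 write@8
I4 add r4: issue@5 deps=(3,3) exec_start@8 write@10
I5 add r1: issue@6 deps=(2,4) exec_start@10 write@11

Answer: 4 4 5 8 10 11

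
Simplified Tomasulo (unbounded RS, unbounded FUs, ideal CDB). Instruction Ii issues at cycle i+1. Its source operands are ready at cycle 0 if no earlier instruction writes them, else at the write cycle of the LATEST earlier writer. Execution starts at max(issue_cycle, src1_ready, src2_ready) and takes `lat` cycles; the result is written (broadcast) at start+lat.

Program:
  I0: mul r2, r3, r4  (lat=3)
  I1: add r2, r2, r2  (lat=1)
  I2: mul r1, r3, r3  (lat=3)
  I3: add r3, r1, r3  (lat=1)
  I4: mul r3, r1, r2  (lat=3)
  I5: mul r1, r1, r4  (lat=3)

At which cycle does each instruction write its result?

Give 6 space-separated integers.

I0 mul r2: issue@1 deps=(None,None) exec_start@1 write@4
I1 add r2: issue@2 deps=(0,0) exec_start@4 write@5
I2 mul r1: issue@3 deps=(None,None) exec_start@3 write@6
I3 add r3: issue@4 deps=(2,None) exec_start@6 write@7
I4 mul r3: issue@5 deps=(2,1) exec_start@6 write@9
I5 mul r1: issue@6 deps=(2,None) exec_start@6 write@9

Answer: 4 5 6 7 9 9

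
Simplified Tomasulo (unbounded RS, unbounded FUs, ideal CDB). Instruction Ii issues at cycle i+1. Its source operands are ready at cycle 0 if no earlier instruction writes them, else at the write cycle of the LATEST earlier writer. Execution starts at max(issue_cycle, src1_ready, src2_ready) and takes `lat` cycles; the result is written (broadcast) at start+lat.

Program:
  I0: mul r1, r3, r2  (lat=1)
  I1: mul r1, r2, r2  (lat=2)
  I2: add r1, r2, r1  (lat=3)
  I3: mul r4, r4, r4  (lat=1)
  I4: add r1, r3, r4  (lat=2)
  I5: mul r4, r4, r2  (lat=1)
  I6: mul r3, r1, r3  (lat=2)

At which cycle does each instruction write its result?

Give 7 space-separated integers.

I0 mul r1: issue@1 deps=(None,None) exec_start@1 write@2
I1 mul r1: issue@2 deps=(None,None) exec_start@2 write@4
I2 add r1: issue@3 deps=(None,1) exec_start@4 write@7
I3 mul r4: issue@4 deps=(None,None) exec_start@4 write@5
I4 add r1: issue@5 deps=(None,3) exec_start@5 write@7
I5 mul r4: issue@6 deps=(3,None) exec_start@6 write@7
I6 mul r3: issue@7 deps=(4,None) exec_start@7 write@9

Answer: 2 4 7 5 7 7 9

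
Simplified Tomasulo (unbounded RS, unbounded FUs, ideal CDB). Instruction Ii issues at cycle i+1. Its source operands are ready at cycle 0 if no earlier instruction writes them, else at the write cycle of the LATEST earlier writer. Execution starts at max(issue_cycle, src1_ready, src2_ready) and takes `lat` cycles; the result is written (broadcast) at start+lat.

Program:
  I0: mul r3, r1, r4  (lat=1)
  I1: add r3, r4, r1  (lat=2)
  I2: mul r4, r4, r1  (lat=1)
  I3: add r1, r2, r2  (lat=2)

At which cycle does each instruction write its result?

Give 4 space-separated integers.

I0 mul r3: issue@1 deps=(None,None) exec_start@1 write@2
I1 add r3: issue@2 deps=(None,None) exec_start@2 write@4
I2 mul r4: issue@3 deps=(None,None) exec_start@3 write@4
I3 add r1: issue@4 deps=(None,None) exec_start@4 write@6

Answer: 2 4 4 6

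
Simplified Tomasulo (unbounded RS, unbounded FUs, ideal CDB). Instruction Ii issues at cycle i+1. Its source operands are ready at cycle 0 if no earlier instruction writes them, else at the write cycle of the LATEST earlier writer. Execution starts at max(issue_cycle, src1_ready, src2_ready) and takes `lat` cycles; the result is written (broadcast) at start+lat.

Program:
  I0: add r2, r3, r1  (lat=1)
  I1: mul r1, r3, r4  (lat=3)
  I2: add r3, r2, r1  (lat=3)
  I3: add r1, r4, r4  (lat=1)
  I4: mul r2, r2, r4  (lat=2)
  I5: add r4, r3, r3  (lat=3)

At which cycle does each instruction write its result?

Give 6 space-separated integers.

I0 add r2: issue@1 deps=(None,None) exec_start@1 write@2
I1 mul r1: issue@2 deps=(None,None) exec_start@2 write@5
I2 add r3: issue@3 deps=(0,1) exec_start@5 write@8
I3 add r1: issue@4 deps=(None,None) exec_start@4 write@5
I4 mul r2: issue@5 deps=(0,None) exec_start@5 write@7
I5 add r4: issue@6 deps=(2,2) exec_start@8 write@11

Answer: 2 5 8 5 7 11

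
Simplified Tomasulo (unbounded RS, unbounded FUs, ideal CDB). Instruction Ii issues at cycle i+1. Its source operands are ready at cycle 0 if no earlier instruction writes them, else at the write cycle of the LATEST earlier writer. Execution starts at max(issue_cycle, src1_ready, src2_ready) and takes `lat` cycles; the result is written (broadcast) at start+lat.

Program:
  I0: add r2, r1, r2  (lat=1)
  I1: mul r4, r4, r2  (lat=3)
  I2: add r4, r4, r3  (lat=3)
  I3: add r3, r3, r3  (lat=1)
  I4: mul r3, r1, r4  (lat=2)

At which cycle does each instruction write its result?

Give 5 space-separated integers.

I0 add r2: issue@1 deps=(None,None) exec_start@1 write@2
I1 mul r4: issue@2 deps=(None,0) exec_start@2 write@5
I2 add r4: issue@3 deps=(1,None) exec_start@5 write@8
I3 add r3: issue@4 deps=(None,None) exec_start@4 write@5
I4 mul r3: issue@5 deps=(None,2) exec_start@8 write@10

Answer: 2 5 8 5 10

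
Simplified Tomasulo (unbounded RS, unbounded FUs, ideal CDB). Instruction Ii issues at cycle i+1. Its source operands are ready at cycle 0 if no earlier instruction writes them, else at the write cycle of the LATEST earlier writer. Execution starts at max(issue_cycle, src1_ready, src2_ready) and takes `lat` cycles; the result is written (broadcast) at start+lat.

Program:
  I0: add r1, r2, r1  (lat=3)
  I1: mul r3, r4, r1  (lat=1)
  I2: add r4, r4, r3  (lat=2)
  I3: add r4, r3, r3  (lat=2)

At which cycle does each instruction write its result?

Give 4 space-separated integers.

I0 add r1: issue@1 deps=(None,None) exec_start@1 write@4
I1 mul r3: issue@2 deps=(None,0) exec_start@4 write@5
I2 add r4: issue@3 deps=(None,1) exec_start@5 write@7
I3 add r4: issue@4 deps=(1,1) exec_start@5 write@7

Answer: 4 5 7 7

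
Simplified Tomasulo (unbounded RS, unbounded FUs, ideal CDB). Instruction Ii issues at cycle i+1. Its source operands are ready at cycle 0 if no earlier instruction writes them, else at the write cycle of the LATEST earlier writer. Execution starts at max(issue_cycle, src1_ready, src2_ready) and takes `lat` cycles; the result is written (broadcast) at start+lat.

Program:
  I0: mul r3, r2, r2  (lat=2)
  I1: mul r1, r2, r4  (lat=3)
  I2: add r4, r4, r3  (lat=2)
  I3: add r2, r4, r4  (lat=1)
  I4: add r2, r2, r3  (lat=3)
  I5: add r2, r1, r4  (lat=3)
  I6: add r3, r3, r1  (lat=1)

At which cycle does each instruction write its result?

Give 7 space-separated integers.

Answer: 3 5 5 6 9 9 8

Derivation:
I0 mul r3: issue@1 deps=(None,None) exec_start@1 write@3
I1 mul r1: issue@2 deps=(None,None) exec_start@2 write@5
I2 add r4: issue@3 deps=(None,0) exec_start@3 write@5
I3 add r2: issue@4 deps=(2,2) exec_start@5 write@6
I4 add r2: issue@5 deps=(3,0) exec_start@6 write@9
I5 add r2: issue@6 deps=(1,2) exec_start@6 write@9
I6 add r3: issue@7 deps=(0,1) exec_start@7 write@8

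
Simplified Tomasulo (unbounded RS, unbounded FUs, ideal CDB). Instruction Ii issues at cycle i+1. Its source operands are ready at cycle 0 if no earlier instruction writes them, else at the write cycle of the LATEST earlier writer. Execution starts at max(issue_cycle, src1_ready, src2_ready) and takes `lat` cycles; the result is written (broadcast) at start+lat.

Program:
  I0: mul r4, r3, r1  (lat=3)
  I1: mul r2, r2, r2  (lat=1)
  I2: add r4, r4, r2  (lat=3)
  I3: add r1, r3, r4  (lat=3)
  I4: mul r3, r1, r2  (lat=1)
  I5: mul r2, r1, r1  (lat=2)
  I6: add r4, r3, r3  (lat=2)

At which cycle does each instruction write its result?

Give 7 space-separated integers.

I0 mul r4: issue@1 deps=(None,None) exec_start@1 write@4
I1 mul r2: issue@2 deps=(None,None) exec_start@2 write@3
I2 add r4: issue@3 deps=(0,1) exec_start@4 write@7
I3 add r1: issue@4 deps=(None,2) exec_start@7 write@10
I4 mul r3: issue@5 deps=(3,1) exec_start@10 write@11
I5 mul r2: issue@6 deps=(3,3) exec_start@10 write@12
I6 add r4: issue@7 deps=(4,4) exec_start@11 write@13

Answer: 4 3 7 10 11 12 13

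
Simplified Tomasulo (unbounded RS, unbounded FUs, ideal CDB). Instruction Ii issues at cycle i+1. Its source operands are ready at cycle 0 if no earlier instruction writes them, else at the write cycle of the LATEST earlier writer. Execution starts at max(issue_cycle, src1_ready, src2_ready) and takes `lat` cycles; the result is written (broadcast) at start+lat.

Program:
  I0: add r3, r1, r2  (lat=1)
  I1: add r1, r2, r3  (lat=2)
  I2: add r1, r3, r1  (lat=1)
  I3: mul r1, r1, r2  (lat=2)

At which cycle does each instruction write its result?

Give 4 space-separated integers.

Answer: 2 4 5 7

Derivation:
I0 add r3: issue@1 deps=(None,None) exec_start@1 write@2
I1 add r1: issue@2 deps=(None,0) exec_start@2 write@4
I2 add r1: issue@3 deps=(0,1) exec_start@4 write@5
I3 mul r1: issue@4 deps=(2,None) exec_start@5 write@7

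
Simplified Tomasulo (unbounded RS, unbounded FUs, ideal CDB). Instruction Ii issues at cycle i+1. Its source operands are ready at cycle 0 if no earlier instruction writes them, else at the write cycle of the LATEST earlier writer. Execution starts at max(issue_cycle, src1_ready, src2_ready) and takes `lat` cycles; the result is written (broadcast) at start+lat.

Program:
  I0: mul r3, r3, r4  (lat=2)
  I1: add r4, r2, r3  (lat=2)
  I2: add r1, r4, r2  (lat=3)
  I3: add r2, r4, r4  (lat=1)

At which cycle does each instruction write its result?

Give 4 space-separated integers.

Answer: 3 5 8 6

Derivation:
I0 mul r3: issue@1 deps=(None,None) exec_start@1 write@3
I1 add r4: issue@2 deps=(None,0) exec_start@3 write@5
I2 add r1: issue@3 deps=(1,None) exec_start@5 write@8
I3 add r2: issue@4 deps=(1,1) exec_start@5 write@6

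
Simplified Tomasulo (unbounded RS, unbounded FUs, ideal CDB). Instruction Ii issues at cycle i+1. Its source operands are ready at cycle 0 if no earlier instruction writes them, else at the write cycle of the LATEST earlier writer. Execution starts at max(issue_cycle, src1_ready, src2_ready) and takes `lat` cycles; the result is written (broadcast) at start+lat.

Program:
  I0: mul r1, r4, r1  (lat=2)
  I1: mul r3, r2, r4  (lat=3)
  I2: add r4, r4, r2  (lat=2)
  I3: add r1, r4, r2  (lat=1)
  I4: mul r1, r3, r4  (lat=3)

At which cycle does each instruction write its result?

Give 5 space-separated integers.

Answer: 3 5 5 6 8

Derivation:
I0 mul r1: issue@1 deps=(None,None) exec_start@1 write@3
I1 mul r3: issue@2 deps=(None,None) exec_start@2 write@5
I2 add r4: issue@3 deps=(None,None) exec_start@3 write@5
I3 add r1: issue@4 deps=(2,None) exec_start@5 write@6
I4 mul r1: issue@5 deps=(1,2) exec_start@5 write@8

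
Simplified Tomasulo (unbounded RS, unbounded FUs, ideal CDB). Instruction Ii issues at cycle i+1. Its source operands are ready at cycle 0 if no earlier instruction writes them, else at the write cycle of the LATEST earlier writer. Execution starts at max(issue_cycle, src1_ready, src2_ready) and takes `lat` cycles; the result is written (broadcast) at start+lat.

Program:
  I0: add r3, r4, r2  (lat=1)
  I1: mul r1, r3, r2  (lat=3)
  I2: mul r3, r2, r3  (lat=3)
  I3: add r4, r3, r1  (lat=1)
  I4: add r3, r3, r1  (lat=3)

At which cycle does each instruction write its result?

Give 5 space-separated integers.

I0 add r3: issue@1 deps=(None,None) exec_start@1 write@2
I1 mul r1: issue@2 deps=(0,None) exec_start@2 write@5
I2 mul r3: issue@3 deps=(None,0) exec_start@3 write@6
I3 add r4: issue@4 deps=(2,1) exec_start@6 write@7
I4 add r3: issue@5 deps=(2,1) exec_start@6 write@9

Answer: 2 5 6 7 9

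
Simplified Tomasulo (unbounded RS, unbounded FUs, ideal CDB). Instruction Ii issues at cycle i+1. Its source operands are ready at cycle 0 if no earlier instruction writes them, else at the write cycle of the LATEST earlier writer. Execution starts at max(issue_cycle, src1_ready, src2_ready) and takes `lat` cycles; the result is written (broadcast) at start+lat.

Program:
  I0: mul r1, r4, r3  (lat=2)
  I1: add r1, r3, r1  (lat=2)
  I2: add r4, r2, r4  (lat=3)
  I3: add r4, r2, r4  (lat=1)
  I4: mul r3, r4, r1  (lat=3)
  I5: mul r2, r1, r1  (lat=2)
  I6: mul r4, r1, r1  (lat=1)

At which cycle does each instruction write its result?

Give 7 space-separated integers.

I0 mul r1: issue@1 deps=(None,None) exec_start@1 write@3
I1 add r1: issue@2 deps=(None,0) exec_start@3 write@5
I2 add r4: issue@3 deps=(None,None) exec_start@3 write@6
I3 add r4: issue@4 deps=(None,2) exec_start@6 write@7
I4 mul r3: issue@5 deps=(3,1) exec_start@7 write@10
I5 mul r2: issue@6 deps=(1,1) exec_start@6 write@8
I6 mul r4: issue@7 deps=(1,1) exec_start@7 write@8

Answer: 3 5 6 7 10 8 8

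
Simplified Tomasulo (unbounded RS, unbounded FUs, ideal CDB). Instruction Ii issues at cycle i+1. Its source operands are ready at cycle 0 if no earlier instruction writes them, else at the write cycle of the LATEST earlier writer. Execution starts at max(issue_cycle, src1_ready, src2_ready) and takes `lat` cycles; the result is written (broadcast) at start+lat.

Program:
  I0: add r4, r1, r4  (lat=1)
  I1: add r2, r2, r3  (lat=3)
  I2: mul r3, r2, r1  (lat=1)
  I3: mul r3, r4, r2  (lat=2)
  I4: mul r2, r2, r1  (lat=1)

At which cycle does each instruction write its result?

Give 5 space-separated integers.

Answer: 2 5 6 7 6

Derivation:
I0 add r4: issue@1 deps=(None,None) exec_start@1 write@2
I1 add r2: issue@2 deps=(None,None) exec_start@2 write@5
I2 mul r3: issue@3 deps=(1,None) exec_start@5 write@6
I3 mul r3: issue@4 deps=(0,1) exec_start@5 write@7
I4 mul r2: issue@5 deps=(1,None) exec_start@5 write@6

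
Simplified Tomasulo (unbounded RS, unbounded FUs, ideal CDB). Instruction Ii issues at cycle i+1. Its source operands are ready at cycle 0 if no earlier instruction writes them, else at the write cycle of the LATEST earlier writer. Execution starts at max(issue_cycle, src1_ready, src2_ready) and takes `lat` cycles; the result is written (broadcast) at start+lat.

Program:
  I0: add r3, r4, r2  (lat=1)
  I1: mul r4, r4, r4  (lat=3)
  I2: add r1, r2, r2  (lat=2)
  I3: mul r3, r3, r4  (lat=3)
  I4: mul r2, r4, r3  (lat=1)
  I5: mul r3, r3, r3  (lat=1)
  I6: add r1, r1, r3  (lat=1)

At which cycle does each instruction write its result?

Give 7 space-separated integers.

Answer: 2 5 5 8 9 9 10

Derivation:
I0 add r3: issue@1 deps=(None,None) exec_start@1 write@2
I1 mul r4: issue@2 deps=(None,None) exec_start@2 write@5
I2 add r1: issue@3 deps=(None,None) exec_start@3 write@5
I3 mul r3: issue@4 deps=(0,1) exec_start@5 write@8
I4 mul r2: issue@5 deps=(1,3) exec_start@8 write@9
I5 mul r3: issue@6 deps=(3,3) exec_start@8 write@9
I6 add r1: issue@7 deps=(2,5) exec_start@9 write@10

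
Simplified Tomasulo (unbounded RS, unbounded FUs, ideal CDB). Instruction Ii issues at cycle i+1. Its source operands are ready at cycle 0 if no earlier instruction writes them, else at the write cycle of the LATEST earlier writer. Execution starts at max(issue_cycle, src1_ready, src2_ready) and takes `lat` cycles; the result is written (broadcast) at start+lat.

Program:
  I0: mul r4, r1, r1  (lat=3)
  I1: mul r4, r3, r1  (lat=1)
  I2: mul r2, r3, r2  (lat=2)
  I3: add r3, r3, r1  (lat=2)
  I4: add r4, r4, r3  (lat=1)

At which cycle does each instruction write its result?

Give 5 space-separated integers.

Answer: 4 3 5 6 7

Derivation:
I0 mul r4: issue@1 deps=(None,None) exec_start@1 write@4
I1 mul r4: issue@2 deps=(None,None) exec_start@2 write@3
I2 mul r2: issue@3 deps=(None,None) exec_start@3 write@5
I3 add r3: issue@4 deps=(None,None) exec_start@4 write@6
I4 add r4: issue@5 deps=(1,3) exec_start@6 write@7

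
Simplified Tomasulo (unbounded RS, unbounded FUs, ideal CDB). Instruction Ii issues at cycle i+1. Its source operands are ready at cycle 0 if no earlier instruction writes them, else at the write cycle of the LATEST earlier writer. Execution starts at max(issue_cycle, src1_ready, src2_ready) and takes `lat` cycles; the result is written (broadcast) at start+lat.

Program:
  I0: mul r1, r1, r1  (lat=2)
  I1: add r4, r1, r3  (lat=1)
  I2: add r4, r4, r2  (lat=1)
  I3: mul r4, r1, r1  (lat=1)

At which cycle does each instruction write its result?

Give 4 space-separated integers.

I0 mul r1: issue@1 deps=(None,None) exec_start@1 write@3
I1 add r4: issue@2 deps=(0,None) exec_start@3 write@4
I2 add r4: issue@3 deps=(1,None) exec_start@4 write@5
I3 mul r4: issue@4 deps=(0,0) exec_start@4 write@5

Answer: 3 4 5 5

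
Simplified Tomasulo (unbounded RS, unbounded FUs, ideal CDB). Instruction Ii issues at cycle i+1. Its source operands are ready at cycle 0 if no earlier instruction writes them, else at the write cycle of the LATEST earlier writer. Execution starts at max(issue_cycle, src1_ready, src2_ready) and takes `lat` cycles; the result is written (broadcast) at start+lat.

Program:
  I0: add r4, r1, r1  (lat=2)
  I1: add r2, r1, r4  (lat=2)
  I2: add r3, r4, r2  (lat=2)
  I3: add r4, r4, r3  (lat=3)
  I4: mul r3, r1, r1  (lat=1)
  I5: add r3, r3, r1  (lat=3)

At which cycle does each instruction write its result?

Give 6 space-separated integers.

Answer: 3 5 7 10 6 9

Derivation:
I0 add r4: issue@1 deps=(None,None) exec_start@1 write@3
I1 add r2: issue@2 deps=(None,0) exec_start@3 write@5
I2 add r3: issue@3 deps=(0,1) exec_start@5 write@7
I3 add r4: issue@4 deps=(0,2) exec_start@7 write@10
I4 mul r3: issue@5 deps=(None,None) exec_start@5 write@6
I5 add r3: issue@6 deps=(4,None) exec_start@6 write@9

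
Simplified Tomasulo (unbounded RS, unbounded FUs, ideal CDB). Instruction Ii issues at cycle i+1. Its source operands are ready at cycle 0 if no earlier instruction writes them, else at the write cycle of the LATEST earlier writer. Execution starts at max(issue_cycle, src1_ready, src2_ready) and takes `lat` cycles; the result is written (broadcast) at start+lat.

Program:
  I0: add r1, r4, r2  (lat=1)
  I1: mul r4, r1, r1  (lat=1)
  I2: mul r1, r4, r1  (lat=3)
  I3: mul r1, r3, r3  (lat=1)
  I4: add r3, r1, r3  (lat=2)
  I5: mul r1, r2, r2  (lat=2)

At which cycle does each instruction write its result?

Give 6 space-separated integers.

I0 add r1: issue@1 deps=(None,None) exec_start@1 write@2
I1 mul r4: issue@2 deps=(0,0) exec_start@2 write@3
I2 mul r1: issue@3 deps=(1,0) exec_start@3 write@6
I3 mul r1: issue@4 deps=(None,None) exec_start@4 write@5
I4 add r3: issue@5 deps=(3,None) exec_start@5 write@7
I5 mul r1: issue@6 deps=(None,None) exec_start@6 write@8

Answer: 2 3 6 5 7 8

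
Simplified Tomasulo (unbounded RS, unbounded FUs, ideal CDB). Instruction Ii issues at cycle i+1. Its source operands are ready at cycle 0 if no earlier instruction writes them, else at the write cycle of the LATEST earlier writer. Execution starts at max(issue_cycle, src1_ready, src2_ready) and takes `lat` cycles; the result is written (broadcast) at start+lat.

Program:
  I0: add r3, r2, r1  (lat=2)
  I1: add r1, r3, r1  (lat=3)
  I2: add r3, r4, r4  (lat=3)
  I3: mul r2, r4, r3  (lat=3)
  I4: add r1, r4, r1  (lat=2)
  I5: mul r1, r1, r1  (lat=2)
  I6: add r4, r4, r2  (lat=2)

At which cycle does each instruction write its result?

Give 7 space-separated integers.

I0 add r3: issue@1 deps=(None,None) exec_start@1 write@3
I1 add r1: issue@2 deps=(0,None) exec_start@3 write@6
I2 add r3: issue@3 deps=(None,None) exec_start@3 write@6
I3 mul r2: issue@4 deps=(None,2) exec_start@6 write@9
I4 add r1: issue@5 deps=(None,1) exec_start@6 write@8
I5 mul r1: issue@6 deps=(4,4) exec_start@8 write@10
I6 add r4: issue@7 deps=(None,3) exec_start@9 write@11

Answer: 3 6 6 9 8 10 11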